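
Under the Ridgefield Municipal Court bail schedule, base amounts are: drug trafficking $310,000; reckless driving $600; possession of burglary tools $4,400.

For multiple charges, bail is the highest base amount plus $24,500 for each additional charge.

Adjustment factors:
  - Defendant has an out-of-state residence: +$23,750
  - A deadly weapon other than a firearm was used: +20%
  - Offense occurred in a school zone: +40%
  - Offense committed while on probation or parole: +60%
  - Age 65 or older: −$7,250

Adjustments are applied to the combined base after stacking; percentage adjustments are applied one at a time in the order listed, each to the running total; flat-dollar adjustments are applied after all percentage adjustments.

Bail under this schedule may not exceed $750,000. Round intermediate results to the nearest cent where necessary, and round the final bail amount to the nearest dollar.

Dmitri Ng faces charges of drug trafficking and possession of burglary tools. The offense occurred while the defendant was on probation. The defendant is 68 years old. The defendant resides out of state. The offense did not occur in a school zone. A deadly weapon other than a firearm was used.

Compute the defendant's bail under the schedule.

Base amounts from the schedule: drug trafficking $310,000; possession of burglary tools $4,400.
Stacking rule: highest base plus $24,500 per additional charge. Highest is drug trafficking at $310,000; 1 additional charge → +$24,500. Combined base = $334,500.
A deadly weapon other than a firearm was used (+20%): $334,500 × 1.2 = $401,400.
Offense committed while on probation or parole (+60%): $401,400 × 1.6 = $642,240.
Defendant has an out-of-state residence (+$23,750 flat): $642,240 + $23,750 = $665,990.
Age 65 or older (−$7,250 flat): $665,990 − $7,250 = $658,740.
$658,740 is within the $750,000 maximum.

$658,740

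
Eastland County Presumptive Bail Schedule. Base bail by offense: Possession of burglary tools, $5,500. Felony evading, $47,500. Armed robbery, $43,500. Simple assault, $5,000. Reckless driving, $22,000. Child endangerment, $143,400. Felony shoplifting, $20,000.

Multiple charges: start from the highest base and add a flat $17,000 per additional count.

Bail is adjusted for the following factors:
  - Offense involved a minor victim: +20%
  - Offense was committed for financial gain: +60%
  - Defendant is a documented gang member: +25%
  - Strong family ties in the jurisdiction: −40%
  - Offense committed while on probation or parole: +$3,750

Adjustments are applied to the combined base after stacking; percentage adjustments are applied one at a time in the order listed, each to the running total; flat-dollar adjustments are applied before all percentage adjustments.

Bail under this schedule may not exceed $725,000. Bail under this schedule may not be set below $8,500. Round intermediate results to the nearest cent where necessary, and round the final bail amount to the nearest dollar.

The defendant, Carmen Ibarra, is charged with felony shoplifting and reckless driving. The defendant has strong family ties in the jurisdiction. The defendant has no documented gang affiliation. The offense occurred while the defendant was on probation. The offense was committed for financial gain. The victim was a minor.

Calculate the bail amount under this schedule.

Base amounts from the schedule: felony shoplifting $20,000; reckless driving $22,000.
Stacking rule: highest base plus $17,000 per additional charge. Highest is reckless driving at $22,000; 1 additional charge → +$17,000. Combined base = $39,000.
Offense committed while on probation or parole (+$3,750 flat): $39,000 + $3,750 = $42,750.
Offense involved a minor victim (+20%): $42,750 × 1.2 = $51,300.
Offense was committed for financial gain (+60%): $51,300 × 1.6 = $82,080.
Strong family ties in the jurisdiction (−40%): $82,080 × 0.6 = $49,248.
$49,248 is within the $725,000 maximum.
$49,248 is at or above the $8,500 minimum.

$49,248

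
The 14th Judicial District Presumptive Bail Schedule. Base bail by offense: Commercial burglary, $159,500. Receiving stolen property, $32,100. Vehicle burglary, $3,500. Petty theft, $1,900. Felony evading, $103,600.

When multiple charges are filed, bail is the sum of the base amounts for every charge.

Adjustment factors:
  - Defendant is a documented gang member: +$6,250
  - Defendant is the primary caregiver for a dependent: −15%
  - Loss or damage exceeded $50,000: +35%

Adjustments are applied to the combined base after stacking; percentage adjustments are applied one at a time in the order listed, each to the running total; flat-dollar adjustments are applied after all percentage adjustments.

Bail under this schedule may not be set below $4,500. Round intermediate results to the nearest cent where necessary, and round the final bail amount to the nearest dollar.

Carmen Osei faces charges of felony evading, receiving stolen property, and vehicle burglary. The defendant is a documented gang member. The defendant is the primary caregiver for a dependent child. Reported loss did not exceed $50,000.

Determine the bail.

Base amounts from the schedule: felony evading $103,600; receiving stolen property $32,100; vehicle burglary $3,500.
Stacking rule: sum of all bases. $103,600 + $32,100 + $3,500 = $139,200.
Defendant is the primary caregiver for a dependent (−15%): $139,200 × 0.85 = $118,320.
Defendant is a documented gang member (+$6,250 flat): $118,320 + $6,250 = $124,570.
$124,570 is at or above the $4,500 minimum.

$124,570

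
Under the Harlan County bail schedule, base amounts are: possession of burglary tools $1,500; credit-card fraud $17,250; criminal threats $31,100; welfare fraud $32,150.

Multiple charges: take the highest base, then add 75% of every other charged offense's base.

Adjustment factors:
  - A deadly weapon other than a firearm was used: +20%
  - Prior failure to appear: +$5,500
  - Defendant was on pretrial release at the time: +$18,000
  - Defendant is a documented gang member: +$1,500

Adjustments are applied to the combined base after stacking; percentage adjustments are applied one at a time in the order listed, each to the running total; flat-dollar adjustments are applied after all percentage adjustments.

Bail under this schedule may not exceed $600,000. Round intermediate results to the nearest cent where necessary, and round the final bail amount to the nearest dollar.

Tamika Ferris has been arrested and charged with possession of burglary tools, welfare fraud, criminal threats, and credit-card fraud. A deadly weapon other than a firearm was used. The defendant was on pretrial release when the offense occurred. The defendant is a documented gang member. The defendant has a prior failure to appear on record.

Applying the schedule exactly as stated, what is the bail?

$108,445

Base amounts from the schedule: possession of burglary tools $1,500; welfare fraud $32,150; criminal threats $31,100; credit-card fraud $17,250.
Stacking rule: highest base plus 75% of each additional charge. Highest is welfare fraud at $32,150. Additional: $1,500 × 75% = $1,125; $31,100 × 75% = $23,325; $17,250 × 75% = $12,937.50. Combined base = $32,150 + $37,387.50 = $69,537.50.
A deadly weapon other than a firearm was used (+20%): $69,537.50 × 1.2 = $83,445.
Prior failure to appear (+$5,500 flat): $83,445 + $5,500 = $88,945.
Defendant was on pretrial release at the time (+$18,000 flat): $88,945 + $18,000 = $106,945.
Defendant is a documented gang member (+$1,500 flat): $106,945 + $1,500 = $108,445.
$108,445 is within the $600,000 maximum.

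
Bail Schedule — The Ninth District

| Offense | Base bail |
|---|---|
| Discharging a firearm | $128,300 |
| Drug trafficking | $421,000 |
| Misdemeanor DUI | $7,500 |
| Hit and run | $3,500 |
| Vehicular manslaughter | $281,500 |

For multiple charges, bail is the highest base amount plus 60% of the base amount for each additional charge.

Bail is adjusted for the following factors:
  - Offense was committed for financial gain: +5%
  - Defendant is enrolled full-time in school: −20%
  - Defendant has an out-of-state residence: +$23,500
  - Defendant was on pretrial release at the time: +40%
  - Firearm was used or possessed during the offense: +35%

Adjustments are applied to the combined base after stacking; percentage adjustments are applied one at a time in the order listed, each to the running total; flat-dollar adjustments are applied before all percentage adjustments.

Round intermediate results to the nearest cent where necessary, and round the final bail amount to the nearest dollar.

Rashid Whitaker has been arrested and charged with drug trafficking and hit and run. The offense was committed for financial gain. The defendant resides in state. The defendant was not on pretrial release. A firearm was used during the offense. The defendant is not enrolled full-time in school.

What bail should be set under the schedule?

Base amounts from the schedule: drug trafficking $421,000; hit and run $3,500.
Stacking rule: highest base plus 60% of each additional charge. Highest is drug trafficking at $421,000. Additional: $3,500 × 60% = $2,100. Combined base = $421,000 + $2,100 = $423,100.
Offense was committed for financial gain (+5%): $423,100 × 1.05 = $444,255.
Firearm was used or possessed during the offense (+35%): $444,255 × 1.35 = $599,744.25.
Rounded to the nearest dollar: $599,744.

$599,744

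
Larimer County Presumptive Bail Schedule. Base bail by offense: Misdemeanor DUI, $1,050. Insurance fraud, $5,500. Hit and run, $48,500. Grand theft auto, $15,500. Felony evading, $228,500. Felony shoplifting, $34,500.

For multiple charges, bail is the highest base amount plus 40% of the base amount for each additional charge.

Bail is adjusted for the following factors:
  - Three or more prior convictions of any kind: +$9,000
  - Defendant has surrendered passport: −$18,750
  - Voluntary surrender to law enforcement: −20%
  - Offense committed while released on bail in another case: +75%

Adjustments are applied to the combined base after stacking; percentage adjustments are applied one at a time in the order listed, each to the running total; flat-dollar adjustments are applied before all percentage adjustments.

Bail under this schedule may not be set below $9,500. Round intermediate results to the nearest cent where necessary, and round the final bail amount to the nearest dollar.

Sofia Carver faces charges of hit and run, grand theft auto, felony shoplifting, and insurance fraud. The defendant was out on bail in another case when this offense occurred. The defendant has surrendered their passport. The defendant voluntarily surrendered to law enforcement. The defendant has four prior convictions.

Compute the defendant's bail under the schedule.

$85,330

Base amounts from the schedule: hit and run $48,500; grand theft auto $15,500; felony shoplifting $34,500; insurance fraud $5,500.
Stacking rule: highest base plus 40% of each additional charge. Highest is hit and run at $48,500. Additional: $15,500 × 40% = $6,200; $34,500 × 40% = $13,800; $5,500 × 40% = $2,200. Combined base = $48,500 + $22,200 = $70,700.
Three or more prior convictions of any kind (+$9,000 flat): $70,700 + $9,000 = $79,700.
Defendant has surrendered passport (−$18,750 flat): $79,700 − $18,750 = $60,950.
Voluntary surrender to law enforcement (−20%): $60,950 × 0.8 = $48,760.
Offense committed while released on bail in another case (+75%): $48,760 × 1.75 = $85,330.
$85,330 is at or above the $9,500 minimum.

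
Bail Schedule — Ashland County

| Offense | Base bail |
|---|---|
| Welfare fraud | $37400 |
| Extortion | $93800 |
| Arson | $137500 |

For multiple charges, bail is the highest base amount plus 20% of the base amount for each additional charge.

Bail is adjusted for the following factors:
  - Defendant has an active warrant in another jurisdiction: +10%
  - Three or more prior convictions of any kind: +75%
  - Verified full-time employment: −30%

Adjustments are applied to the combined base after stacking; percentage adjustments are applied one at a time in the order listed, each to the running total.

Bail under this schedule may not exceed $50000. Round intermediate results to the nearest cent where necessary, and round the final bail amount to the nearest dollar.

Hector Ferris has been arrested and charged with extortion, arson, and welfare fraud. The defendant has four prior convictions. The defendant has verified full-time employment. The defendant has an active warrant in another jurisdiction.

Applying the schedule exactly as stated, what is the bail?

Base amounts from the schedule: extortion $93800; arson $137500; welfare fraud $37400.
Stacking rule: highest base plus 20% of each additional charge. Highest is arson at $137500. Additional: $93800 × 20% = $18760; $37400 × 20% = $7480. Combined base = $137500 + $26240 = $163740.
Defendant has an active warrant in another jurisdiction (+10%): $163740 × 1.1 = $180114.
Three or more prior convictions of any kind (+75%): $180114 × 1.75 = $315199.50.
Verified full-time employment (−30%): $315199.50 × 0.7 = $220639.65.
Result $220639.65 exceeds the maximum of $50000; bail is capped at $50000.

$50000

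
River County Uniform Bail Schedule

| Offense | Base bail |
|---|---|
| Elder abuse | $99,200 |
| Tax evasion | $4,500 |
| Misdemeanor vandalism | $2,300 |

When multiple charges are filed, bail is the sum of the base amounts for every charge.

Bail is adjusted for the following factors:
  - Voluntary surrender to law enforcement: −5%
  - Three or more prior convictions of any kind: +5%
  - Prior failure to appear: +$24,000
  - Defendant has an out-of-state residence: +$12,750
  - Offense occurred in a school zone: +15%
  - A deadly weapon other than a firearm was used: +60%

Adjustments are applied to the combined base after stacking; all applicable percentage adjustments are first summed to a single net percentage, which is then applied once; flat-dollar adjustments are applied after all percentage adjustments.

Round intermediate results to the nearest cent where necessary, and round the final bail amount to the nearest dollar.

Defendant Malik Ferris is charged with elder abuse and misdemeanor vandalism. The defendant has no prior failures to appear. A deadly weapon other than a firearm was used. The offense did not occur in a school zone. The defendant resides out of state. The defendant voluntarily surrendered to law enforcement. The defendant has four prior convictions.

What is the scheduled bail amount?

$175,150

Base amounts from the schedule: elder abuse $99,200; misdemeanor vandalism $2,300.
Stacking rule: sum of all bases. $99,200 + $2,300 = $101,500.
Net percentage adjustment: −5% +5% +60% = +60%. $101,500 × 1.6 = $162,400.
Defendant has an out-of-state residence (+$12,750 flat): $162,400 + $12,750 = $175,150.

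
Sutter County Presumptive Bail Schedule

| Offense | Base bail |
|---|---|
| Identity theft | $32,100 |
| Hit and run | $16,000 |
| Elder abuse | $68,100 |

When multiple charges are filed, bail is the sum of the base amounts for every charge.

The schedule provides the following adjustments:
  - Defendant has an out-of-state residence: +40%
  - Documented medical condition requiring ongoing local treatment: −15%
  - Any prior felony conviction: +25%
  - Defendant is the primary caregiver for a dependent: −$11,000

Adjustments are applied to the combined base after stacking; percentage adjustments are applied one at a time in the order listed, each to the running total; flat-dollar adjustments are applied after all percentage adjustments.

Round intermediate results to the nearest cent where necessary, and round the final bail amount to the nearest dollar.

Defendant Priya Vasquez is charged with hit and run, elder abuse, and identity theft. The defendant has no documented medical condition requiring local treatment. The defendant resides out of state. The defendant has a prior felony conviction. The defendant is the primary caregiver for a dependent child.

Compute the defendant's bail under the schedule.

Base amounts from the schedule: hit and run $16,000; elder abuse $68,100; identity theft $32,100.
Stacking rule: sum of all bases. $16,000 + $68,100 + $32,100 = $116,200.
Defendant has an out-of-state residence (+40%): $116,200 × 1.4 = $162,680.
Any prior felony conviction (+25%): $162,680 × 1.25 = $203,350.
Defendant is the primary caregiver for a dependent (−$11,000 flat): $203,350 − $11,000 = $192,350.

$192,350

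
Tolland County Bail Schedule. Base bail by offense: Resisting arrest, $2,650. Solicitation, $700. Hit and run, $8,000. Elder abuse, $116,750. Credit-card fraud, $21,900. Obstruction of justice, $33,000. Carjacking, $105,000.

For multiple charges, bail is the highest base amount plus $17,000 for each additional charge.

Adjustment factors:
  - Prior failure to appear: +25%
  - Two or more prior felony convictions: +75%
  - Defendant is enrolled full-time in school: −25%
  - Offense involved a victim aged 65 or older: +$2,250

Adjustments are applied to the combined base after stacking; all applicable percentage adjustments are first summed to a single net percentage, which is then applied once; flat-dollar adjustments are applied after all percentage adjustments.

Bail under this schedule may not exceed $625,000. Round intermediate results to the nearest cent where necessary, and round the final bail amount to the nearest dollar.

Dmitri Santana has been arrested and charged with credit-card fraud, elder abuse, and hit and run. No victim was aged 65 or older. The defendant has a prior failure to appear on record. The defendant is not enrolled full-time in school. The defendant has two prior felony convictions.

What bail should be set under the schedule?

$301,500

Base amounts from the schedule: credit-card fraud $21,900; elder abuse $116,750; hit and run $8,000.
Stacking rule: highest base plus $17,000 per additional charge. Highest is elder abuse at $116,750; 2 additional charges → +$34,000. Combined base = $150,750.
Net percentage adjustment: +25% +75% = +100%. $150,750 × 2 = $301,500.
$301,500 is within the $625,000 maximum.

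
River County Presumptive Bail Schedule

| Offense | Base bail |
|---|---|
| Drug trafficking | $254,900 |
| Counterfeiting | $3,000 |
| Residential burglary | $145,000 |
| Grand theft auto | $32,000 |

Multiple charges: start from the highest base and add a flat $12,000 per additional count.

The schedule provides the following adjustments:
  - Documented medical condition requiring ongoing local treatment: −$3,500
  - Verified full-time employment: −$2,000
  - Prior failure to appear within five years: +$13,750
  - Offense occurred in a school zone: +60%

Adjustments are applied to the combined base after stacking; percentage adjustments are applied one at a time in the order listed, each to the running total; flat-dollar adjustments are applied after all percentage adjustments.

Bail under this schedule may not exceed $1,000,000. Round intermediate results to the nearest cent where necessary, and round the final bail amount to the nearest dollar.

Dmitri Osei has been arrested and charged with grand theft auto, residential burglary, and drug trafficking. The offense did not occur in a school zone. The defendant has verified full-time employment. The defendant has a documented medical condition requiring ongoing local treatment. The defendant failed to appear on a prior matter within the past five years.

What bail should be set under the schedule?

$287,150

Base amounts from the schedule: grand theft auto $32,000; residential burglary $145,000; drug trafficking $254,900.
Stacking rule: highest base plus $12,000 per additional charge. Highest is drug trafficking at $254,900; 2 additional charges → +$24,000. Combined base = $278,900.
Documented medical condition requiring ongoing local treatment (−$3,500 flat): $278,900 − $3,500 = $275,400.
Verified full-time employment (−$2,000 flat): $275,400 − $2,000 = $273,400.
Prior failure to appear within five years (+$13,750 flat): $273,400 + $13,750 = $287,150.
$287,150 is within the $1,000,000 maximum.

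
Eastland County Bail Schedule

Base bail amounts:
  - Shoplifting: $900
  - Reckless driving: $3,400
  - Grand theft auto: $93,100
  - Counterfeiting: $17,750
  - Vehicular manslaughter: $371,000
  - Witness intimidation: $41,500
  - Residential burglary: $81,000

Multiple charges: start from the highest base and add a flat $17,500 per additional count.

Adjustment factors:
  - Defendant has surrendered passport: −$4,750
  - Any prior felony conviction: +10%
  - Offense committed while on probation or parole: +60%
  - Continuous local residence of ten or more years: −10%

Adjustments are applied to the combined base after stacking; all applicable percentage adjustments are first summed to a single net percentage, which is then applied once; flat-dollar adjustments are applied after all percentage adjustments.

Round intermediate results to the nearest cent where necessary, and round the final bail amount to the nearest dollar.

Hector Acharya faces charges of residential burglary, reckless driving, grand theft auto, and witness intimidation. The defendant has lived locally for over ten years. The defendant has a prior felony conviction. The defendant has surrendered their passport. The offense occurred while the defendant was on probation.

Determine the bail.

$228,210

Base amounts from the schedule: residential burglary $81,000; reckless driving $3,400; grand theft auto $93,100; witness intimidation $41,500.
Stacking rule: highest base plus $17,500 per additional charge. Highest is grand theft auto at $93,100; 3 additional charges → +$52,500. Combined base = $145,600.
Net percentage adjustment: +10% +60% −10% = +60%. $145,600 × 1.6 = $232,960.
Defendant has surrendered passport (−$4,750 flat): $232,960 − $4,750 = $228,210.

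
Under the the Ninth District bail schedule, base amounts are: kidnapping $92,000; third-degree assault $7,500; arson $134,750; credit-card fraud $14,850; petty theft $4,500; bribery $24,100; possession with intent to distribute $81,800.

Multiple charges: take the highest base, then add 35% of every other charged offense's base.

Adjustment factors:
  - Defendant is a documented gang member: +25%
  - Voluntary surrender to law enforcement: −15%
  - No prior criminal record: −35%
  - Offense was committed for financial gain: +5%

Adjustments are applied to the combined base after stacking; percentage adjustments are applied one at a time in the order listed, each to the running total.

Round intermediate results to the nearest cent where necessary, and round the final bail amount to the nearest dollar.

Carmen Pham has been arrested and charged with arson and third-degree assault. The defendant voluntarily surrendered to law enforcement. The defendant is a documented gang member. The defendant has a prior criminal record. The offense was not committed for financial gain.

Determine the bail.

Base amounts from the schedule: arson $134,750; third-degree assault $7,500.
Stacking rule: highest base plus 35% of each additional charge. Highest is arson at $134,750. Additional: $7,500 × 35% = $2,625. Combined base = $134,750 + $2,625 = $137,375.
Defendant is a documented gang member (+25%): $137,375 × 1.25 = $171,718.75.
Voluntary surrender to law enforcement (−15%): $171,718.75 × 0.85 = $145,960.94.
Rounded to the nearest dollar: $145,961.

$145,961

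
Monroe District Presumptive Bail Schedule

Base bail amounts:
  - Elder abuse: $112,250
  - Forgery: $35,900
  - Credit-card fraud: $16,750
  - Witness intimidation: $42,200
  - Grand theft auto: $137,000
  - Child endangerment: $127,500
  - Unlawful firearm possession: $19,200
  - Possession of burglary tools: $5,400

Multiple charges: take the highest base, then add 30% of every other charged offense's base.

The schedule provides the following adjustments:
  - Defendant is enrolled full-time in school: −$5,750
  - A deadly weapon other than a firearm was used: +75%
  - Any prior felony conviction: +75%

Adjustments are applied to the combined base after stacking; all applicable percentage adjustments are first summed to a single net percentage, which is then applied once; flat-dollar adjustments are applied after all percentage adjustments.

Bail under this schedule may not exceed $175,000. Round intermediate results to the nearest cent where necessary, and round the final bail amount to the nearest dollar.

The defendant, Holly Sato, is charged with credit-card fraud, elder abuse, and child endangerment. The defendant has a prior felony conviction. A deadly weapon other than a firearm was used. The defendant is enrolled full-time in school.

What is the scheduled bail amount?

$175,000

Base amounts from the schedule: credit-card fraud $16,750; elder abuse $112,250; child endangerment $127,500.
Stacking rule: highest base plus 30% of each additional charge. Highest is child endangerment at $127,500. Additional: $16,750 × 30% = $5,025; $112,250 × 30% = $33,675. Combined base = $127,500 + $38,700 = $166,200.
Net percentage adjustment: +75% +75% = +150%. $166,200 × 2.5 = $415,500.
Defendant is enrolled full-time in school (−$5,750 flat): $415,500 − $5,750 = $409,750.
Result $409,750 exceeds the maximum of $175,000; bail is capped at $175,000.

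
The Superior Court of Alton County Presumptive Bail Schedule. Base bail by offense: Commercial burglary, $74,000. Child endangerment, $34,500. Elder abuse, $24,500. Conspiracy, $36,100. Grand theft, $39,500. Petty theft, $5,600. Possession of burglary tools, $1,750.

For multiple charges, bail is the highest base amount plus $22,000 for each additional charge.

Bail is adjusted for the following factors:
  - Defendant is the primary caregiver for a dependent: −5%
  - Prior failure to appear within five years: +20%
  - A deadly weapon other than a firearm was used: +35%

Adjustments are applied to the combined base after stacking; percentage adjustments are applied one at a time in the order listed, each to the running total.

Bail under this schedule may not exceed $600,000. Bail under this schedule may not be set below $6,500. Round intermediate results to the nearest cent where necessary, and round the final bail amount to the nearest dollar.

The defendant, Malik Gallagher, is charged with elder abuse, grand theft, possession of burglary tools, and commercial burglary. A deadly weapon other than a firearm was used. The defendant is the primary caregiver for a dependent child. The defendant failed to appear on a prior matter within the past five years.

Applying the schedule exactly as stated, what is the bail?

$215,460

Base amounts from the schedule: elder abuse $24,500; grand theft $39,500; possession of burglary tools $1,750; commercial burglary $74,000.
Stacking rule: highest base plus $22,000 per additional charge. Highest is commercial burglary at $74,000; 3 additional charges → +$66,000. Combined base = $140,000.
Defendant is the primary caregiver for a dependent (−5%): $140,000 × 0.95 = $133,000.
Prior failure to appear within five years (+20%): $133,000 × 1.2 = $159,600.
A deadly weapon other than a firearm was used (+35%): $159,600 × 1.35 = $215,460.
$215,460 is within the $600,000 maximum.
$215,460 is at or above the $6,500 minimum.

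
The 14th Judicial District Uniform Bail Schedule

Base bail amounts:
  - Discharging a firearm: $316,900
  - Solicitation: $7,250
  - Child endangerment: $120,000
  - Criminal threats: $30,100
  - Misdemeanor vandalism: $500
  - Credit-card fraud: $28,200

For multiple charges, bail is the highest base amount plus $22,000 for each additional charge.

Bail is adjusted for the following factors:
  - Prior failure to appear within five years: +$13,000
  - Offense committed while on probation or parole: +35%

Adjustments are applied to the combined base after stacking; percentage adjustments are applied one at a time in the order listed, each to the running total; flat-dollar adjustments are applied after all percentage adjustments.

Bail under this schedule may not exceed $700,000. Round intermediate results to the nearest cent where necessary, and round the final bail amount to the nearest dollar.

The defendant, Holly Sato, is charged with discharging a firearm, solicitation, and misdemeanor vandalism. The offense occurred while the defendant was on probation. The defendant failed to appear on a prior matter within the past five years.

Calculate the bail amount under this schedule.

Base amounts from the schedule: discharging a firearm $316,900; solicitation $7,250; misdemeanor vandalism $500.
Stacking rule: highest base plus $22,000 per additional charge. Highest is discharging a firearm at $316,900; 2 additional charges → +$44,000. Combined base = $360,900.
Offense committed while on probation or parole (+35%): $360,900 × 1.35 = $487,215.
Prior failure to appear within five years (+$13,000 flat): $487,215 + $13,000 = $500,215.
$500,215 is within the $700,000 maximum.

$500,215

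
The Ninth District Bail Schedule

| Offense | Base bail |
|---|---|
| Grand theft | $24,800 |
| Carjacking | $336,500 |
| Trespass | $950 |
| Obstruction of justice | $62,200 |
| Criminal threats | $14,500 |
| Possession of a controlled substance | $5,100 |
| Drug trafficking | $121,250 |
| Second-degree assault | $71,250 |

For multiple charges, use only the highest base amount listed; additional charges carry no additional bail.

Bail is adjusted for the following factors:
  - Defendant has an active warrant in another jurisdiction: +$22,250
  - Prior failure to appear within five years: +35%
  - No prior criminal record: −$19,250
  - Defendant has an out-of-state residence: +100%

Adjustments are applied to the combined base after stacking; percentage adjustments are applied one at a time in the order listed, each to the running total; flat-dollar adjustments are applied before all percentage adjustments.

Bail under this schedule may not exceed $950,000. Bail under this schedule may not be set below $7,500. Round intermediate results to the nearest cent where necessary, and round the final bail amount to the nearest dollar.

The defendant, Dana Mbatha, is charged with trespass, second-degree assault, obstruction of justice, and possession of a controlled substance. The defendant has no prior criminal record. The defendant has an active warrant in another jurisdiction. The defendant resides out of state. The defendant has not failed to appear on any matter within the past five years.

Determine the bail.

Base amounts from the schedule: trespass $950; second-degree assault $71,250; obstruction of justice $62,200; possession of a controlled substance $5,100.
Stacking rule: use the highest base only. Highest is second-degree assault at $71,250. Combined base = $71,250.
Defendant has an active warrant in another jurisdiction (+$22,250 flat): $71,250 + $22,250 = $93,500.
No prior criminal record (−$19,250 flat): $93,500 − $19,250 = $74,250.
Defendant has an out-of-state residence (+100%): $74,250 × 2 = $148,500.
$148,500 is within the $950,000 maximum.
$148,500 is at or above the $7,500 minimum.

$148,500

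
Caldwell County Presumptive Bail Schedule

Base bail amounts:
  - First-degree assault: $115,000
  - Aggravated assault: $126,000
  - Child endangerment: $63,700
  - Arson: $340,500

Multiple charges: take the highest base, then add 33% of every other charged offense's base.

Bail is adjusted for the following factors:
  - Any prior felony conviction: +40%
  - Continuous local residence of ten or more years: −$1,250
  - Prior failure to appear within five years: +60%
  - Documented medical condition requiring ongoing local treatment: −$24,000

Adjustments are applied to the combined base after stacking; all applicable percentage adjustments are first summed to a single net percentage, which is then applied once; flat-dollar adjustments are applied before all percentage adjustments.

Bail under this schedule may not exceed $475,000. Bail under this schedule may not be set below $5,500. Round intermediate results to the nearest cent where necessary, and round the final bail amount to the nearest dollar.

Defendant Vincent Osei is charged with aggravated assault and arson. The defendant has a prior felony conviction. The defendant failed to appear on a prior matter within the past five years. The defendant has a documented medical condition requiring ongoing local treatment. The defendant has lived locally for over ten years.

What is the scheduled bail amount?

$475,000

Base amounts from the schedule: aggravated assault $126,000; arson $340,500.
Stacking rule: highest base plus 33% of each additional charge. Highest is arson at $340,500. Additional: $126,000 × 33% = $41,580. Combined base = $340,500 + $41,580 = $382,080.
Continuous local residence of ten or more years (−$1,250 flat): $382,080 − $1,250 = $380,830.
Documented medical condition requiring ongoing local treatment (−$24,000 flat): $380,830 − $24,000 = $356,830.
Net percentage adjustment: +40% +60% = +100%. $356,830 × 2 = $713,660.
Result $713,660 exceeds the maximum of $475,000; bail is capped at $475,000.
$475,000 is at or above the $5,500 minimum.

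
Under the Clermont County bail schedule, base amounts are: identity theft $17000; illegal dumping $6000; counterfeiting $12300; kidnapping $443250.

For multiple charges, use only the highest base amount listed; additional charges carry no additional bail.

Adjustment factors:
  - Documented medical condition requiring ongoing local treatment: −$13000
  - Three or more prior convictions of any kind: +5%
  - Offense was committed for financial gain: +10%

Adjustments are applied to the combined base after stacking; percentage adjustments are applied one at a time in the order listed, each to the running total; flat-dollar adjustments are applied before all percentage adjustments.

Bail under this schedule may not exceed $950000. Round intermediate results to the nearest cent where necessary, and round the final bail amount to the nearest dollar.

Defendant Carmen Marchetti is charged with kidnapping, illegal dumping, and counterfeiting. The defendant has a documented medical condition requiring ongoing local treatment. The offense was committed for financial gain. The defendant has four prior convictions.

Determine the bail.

$496939

Base amounts from the schedule: kidnapping $443250; illegal dumping $6000; counterfeiting $12300.
Stacking rule: use the highest base only. Highest is kidnapping at $443250. Combined base = $443250.
Documented medical condition requiring ongoing local treatment (−$13000 flat): $443250 − $13000 = $430250.
Three or more prior convictions of any kind (+5%): $430250 × 1.05 = $451762.50.
Offense was committed for financial gain (+10%): $451762.50 × 1.1 = $496938.75.
$496938.75 is within the $950000 maximum.
Rounded to the nearest dollar: $496939.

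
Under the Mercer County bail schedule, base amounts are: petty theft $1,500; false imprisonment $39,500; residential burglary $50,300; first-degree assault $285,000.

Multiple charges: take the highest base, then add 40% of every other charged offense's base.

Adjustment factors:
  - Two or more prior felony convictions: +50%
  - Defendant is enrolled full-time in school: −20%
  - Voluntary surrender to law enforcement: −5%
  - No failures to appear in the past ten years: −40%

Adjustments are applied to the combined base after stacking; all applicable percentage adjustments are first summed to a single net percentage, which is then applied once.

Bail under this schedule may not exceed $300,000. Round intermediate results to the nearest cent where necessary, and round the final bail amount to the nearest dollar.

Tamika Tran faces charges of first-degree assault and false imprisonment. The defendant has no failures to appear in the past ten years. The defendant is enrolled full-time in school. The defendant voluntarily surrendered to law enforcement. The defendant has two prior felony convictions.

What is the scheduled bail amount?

Base amounts from the schedule: first-degree assault $285,000; false imprisonment $39,500.
Stacking rule: highest base plus 40% of each additional charge. Highest is first-degree assault at $285,000. Additional: $39,500 × 40% = $15,800. Combined base = $285,000 + $15,800 = $300,800.
Net percentage adjustment: +50% −20% −5% −40% = −15%. $300,800 × 0.85 = $255,680.
$255,680 is within the $300,000 maximum.

$255,680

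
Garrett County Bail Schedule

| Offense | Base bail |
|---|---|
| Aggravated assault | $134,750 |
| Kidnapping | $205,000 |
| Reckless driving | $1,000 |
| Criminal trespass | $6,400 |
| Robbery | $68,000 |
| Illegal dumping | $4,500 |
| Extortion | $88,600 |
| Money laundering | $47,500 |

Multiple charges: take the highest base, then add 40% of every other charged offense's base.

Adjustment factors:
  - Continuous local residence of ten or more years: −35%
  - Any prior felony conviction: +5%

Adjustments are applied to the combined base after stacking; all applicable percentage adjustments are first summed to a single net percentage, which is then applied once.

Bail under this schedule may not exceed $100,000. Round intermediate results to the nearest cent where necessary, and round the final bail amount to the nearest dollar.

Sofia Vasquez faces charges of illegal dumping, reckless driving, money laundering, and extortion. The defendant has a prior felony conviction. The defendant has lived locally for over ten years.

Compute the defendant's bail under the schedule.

Base amounts from the schedule: illegal dumping $4,500; reckless driving $1,000; money laundering $47,500; extortion $88,600.
Stacking rule: highest base plus 40% of each additional charge. Highest is extortion at $88,600. Additional: $4,500 × 40% = $1,800; $1,000 × 40% = $400; $47,500 × 40% = $19,000. Combined base = $88,600 + $21,200 = $109,800.
Net percentage adjustment: −35% +5% = −30%. $109,800 × 0.7 = $76,860.
$76,860 is within the $100,000 maximum.

$76,860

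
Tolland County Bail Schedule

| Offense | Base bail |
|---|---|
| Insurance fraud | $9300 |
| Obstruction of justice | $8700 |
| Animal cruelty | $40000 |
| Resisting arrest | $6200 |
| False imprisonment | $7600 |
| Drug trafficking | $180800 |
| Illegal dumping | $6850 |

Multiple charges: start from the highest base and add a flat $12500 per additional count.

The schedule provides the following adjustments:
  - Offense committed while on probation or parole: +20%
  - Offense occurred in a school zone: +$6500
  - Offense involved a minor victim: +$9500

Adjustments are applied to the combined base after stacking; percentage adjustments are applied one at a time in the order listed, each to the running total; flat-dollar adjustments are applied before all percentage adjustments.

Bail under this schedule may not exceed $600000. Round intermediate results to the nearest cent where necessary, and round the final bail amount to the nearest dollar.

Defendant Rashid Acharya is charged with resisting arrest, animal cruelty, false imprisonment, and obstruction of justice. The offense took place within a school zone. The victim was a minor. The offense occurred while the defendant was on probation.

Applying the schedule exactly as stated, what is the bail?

$112200

Base amounts from the schedule: resisting arrest $6200; animal cruelty $40000; false imprisonment $7600; obstruction of justice $8700.
Stacking rule: highest base plus $12500 per additional charge. Highest is animal cruelty at $40000; 3 additional charges → +$37500. Combined base = $77500.
Offense occurred in a school zone (+$6500 flat): $77500 + $6500 = $84000.
Offense involved a minor victim (+$9500 flat): $84000 + $9500 = $93500.
Offense committed while on probation or parole (+20%): $93500 × 1.2 = $112200.
$112200 is within the $600000 maximum.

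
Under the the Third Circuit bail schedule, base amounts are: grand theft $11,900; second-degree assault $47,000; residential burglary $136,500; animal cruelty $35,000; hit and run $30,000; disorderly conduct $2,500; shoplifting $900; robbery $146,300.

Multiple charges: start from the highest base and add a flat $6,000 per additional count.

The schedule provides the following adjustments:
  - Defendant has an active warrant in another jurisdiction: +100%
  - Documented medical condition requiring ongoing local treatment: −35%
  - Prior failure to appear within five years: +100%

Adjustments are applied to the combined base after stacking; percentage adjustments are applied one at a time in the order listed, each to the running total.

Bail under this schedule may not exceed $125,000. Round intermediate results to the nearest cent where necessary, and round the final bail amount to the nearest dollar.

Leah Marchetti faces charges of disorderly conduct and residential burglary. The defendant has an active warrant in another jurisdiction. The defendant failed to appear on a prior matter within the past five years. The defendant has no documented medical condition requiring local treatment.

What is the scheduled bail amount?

$125,000

Base amounts from the schedule: disorderly conduct $2,500; residential burglary $136,500.
Stacking rule: highest base plus $6,000 per additional charge. Highest is residential burglary at $136,500; 1 additional charge → +$6,000. Combined base = $142,500.
Defendant has an active warrant in another jurisdiction (+100%): $142,500 × 2 = $285,000.
Prior failure to appear within five years (+100%): $285,000 × 2 = $570,000.
Result $570,000 exceeds the maximum of $125,000; bail is capped at $125,000.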